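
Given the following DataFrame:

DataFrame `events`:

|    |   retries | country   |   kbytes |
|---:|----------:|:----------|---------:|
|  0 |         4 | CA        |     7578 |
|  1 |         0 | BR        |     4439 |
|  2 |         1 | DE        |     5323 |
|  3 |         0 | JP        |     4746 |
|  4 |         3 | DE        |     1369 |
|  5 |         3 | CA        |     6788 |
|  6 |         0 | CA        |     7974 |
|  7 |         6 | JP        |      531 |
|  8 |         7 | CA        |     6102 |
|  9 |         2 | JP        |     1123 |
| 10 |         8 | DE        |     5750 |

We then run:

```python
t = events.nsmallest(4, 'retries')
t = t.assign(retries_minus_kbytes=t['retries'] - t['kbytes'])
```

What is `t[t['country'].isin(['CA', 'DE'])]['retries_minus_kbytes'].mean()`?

take 4 rows with smallest retries:
   retries country  kbytes
1        0      BR    4439
3        0      JP    4746
6        0      CA    7974
2        1      DE    5323
add column retries_minus_kbytes = t['retries'] - t['kbytes']:
   retries country  kbytes  retries_minus_kbytes
1        0      BR    4439                 -4439
3        0      JP    4746                 -4746
6        0      CA    7974                 -7974
2        1      DE    5323                 -5322
filter rows where country in ['CA', 'DE']:
   retries country  kbytes  retries_minus_kbytes
6        0      CA    7974                 -7974
2        1      DE    5323                 -5322
Then the mean of column 'retries_minus_kbytes': -6648.0

-6648.0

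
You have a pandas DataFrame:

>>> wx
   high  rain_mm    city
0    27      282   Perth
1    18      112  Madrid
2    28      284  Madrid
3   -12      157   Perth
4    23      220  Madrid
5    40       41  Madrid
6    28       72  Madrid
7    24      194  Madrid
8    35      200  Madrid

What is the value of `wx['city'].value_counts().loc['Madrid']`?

value_counts of city:
city
Madrid    7
Perth     2
Name: count, dtype: int64

7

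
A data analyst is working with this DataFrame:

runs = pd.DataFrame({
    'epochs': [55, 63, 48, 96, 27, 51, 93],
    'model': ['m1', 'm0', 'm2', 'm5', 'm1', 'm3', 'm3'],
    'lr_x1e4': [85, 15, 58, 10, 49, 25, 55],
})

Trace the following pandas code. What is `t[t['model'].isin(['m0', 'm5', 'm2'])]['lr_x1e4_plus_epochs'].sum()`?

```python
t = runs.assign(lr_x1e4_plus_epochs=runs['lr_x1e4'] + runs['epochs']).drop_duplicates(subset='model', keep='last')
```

290

add column lr_x1e4_plus_epochs = runs['lr_x1e4'] + runs['epochs']:
   epochs model  lr_x1e4  lr_x1e4_plus_epochs
0      55    m1       85                  140
1      63    m0       15                   78
2      48    m2       58                  106
3      96    m5       10                  106
4      27    m1       49                   76
5      51    m3       25                   76
6      93    m3       55                  148
drop duplicate model (keep=last):
   epochs model  lr_x1e4  lr_x1e4_plus_epochs
1      63    m0       15                   78
2      48    m2       58                  106
3      96    m5       10                  106
4      27    m1       49                   76
6      93    m3       55                  148
filter rows where model in ['m0', 'm5', 'm2']:
   epochs model  lr_x1e4  lr_x1e4_plus_epochs
1      63    m0       15                   78
2      48    m2       58                  106
3      96    m5       10                  106
So sum() = 290.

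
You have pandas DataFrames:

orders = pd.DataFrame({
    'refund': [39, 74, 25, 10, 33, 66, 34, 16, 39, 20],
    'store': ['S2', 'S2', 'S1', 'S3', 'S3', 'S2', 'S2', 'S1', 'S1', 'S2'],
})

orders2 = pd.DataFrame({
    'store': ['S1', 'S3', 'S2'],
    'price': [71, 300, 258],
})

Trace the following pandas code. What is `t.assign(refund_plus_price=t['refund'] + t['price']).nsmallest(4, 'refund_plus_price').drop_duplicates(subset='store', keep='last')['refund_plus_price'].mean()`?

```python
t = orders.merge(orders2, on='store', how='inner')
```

194.0

merge on 'store' (how='inner') → 10 rows:
   refund store  price
0      39    S2    258
1      74    S2    258
2      25    S1     71
3      10    S3    300
4      33    S3    300
5      66    S2    258
6      34    S2    258
7      16    S1     71
8      39    S1     71
9      20    S2    258
add column refund_plus_price = t['refund'] + t['price']:
   refund store  price  refund_plus_price
0      39    S2    258                297
1      74    S2    258                332
2      25    S1     71                 96
3      10    S3    300                310
4      33    S3    300                333
5      66    S2    258                324
6      34    S2    258                292
7      16    S1     71                 87
8      39    S1     71                110
9      20    S2    258                278
take 4 rows with smallest refund_plus_price:
   refund store  price  refund_plus_price
7      16    S1     71                 87
2      25    S1     71                 96
8      39    S1     71                110
9      20    S2    258                278
drop duplicate store (keep=last):
   refund store  price  refund_plus_price
8      39    S1     71                110
9      20    S2    258                278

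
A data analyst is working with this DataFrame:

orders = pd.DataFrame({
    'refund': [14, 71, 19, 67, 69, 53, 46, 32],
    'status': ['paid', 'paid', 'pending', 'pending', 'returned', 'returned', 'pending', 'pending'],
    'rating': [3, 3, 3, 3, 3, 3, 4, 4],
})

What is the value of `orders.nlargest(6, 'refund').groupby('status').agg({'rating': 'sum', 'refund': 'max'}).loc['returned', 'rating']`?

6

take 6 rows with largest refund:
   refund    status  rating
1      71      paid       3
4      69  returned       3
3      67   pending       3
5      53  returned       3
6      46   pending       4
7      32   pending       4
group by status: sum(rating), max(refund):
          rating  refund
status                  
paid           3      71
pending       11      67
returned       6      69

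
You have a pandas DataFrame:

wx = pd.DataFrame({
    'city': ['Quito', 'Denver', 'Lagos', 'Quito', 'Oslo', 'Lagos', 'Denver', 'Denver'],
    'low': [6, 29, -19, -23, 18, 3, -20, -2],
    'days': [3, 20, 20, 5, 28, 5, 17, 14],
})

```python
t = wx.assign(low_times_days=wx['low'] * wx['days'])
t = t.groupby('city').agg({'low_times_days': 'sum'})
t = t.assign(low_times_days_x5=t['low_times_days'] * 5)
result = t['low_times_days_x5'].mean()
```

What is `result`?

317.5

add column low_times_days = wx['low'] * wx['days']:
     city  low  days  low_times_days
0   Quito    6     3              18
1  Denver   29    20             580
2   Lagos  -19    20            -380
3   Quito  -23     5            -115
4    Oslo   18    28             504
5   Lagos    3     5              15
6  Denver  -20    17            -340
7  Denver   -2    14             -28
group by city, sum of low_times_days:
        low_times_days
city                  
Denver             212
Lagos             -365
Oslo               504
Quito              -97
add column low_times_days_x5 = t['low_times_days'] * 5:
        low_times_days  low_times_days_x5
city                                     
Denver             212               1060
Lagos             -365              -1825
Oslo               504               2520
Quito              -97               -485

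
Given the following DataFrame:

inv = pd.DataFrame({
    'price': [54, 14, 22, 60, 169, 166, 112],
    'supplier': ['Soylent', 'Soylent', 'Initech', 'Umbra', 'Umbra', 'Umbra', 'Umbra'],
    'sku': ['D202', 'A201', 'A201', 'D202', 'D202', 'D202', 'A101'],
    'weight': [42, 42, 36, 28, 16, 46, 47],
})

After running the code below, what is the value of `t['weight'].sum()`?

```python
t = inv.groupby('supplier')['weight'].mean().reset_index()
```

group by supplier, mean of weight:
supplier
Initech    36.00
Soylent    42.00
Umbra      34.25
Name: weight, dtype: float64
reset_index():
  supplier  weight
0  Initech   36.00
1  Soylent   42.00
2    Umbra   34.25
Reading off the sum of column 'weight', we get 112.25.

112.25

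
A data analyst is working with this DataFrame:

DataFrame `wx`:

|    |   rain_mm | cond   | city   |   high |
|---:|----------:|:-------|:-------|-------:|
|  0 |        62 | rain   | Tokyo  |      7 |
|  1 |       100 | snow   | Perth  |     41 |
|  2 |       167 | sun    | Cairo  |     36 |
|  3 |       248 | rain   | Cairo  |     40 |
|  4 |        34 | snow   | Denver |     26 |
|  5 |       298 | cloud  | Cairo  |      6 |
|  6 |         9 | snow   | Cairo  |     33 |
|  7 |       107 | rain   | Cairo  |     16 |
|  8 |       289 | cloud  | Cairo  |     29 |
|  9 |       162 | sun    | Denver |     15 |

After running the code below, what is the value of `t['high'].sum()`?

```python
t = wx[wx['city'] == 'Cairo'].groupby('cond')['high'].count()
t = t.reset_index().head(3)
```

5

filter rows where city == 'Cairo':
   rain_mm   cond   city  high
2      167    sun  Cairo    36
3      248   rain  Cairo    40
5      298  cloud  Cairo     6
6        9   snow  Cairo    33
7      107   rain  Cairo    16
8      289  cloud  Cairo    29
group by cond, count of high:
cond
cloud    2
rain     2
snow     1
sun      1
Name: high, dtype: int64
reset_index():
    cond  high
0  cloud     2
1   rain     2
2   snow     1
3    sun     1
take first 3 rows:
    cond  high
0  cloud     2
1   rain     2
2   snow     1
Taking the sum of column 'high' gives 5.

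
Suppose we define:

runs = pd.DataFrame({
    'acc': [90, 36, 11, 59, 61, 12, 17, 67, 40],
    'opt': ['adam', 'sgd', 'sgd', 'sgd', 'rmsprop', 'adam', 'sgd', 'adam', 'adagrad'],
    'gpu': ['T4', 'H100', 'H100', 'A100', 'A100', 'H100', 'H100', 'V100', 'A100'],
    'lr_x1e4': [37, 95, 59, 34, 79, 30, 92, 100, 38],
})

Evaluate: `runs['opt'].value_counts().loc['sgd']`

value_counts of opt:
opt
sgd        4
adam       3
rmsprop    1
adagrad    1
Name: count, dtype: int64
Hence 4.

4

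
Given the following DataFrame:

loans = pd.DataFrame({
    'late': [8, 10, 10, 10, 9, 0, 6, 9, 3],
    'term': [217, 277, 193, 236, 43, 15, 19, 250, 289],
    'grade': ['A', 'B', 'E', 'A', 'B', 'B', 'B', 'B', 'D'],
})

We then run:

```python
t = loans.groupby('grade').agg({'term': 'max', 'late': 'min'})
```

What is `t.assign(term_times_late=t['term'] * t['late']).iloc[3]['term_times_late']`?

1930

group by grade: max(term), min(late):
       term  late
grade            
A       236     8
B       277     0
D       289     3
E       193    10
add column term_times_late = t['term'] * t['late']:
       term  late  term_times_late
grade                             
A       236     8             1888
B       277     0                0
D       289     3              867
E       193    10             1930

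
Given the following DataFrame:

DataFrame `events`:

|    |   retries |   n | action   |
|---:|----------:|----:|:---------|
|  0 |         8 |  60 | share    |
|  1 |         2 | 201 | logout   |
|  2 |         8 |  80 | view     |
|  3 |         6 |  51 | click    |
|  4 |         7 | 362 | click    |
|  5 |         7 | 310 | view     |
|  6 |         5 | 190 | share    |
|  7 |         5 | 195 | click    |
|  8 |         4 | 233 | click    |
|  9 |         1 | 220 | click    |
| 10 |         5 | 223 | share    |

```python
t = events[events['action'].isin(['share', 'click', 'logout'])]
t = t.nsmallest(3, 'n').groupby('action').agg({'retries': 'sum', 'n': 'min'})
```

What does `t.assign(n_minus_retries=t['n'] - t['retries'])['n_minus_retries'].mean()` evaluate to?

46.0

filter rows where action in ['share', 'click', 'logout']:
    retries    n  action
0         8   60   share
1         2  201  logout
3         6   51   click
4         7  362   click
6         5  190   share
7         5  195   click
8         4  233   click
9         1  220   click
10        5  223   share
take 3 rows with smallest n:
   retries    n action
3        6   51  click
0        8   60  share
6        5  190  share
group by action: sum(retries), min(n):
        retries   n
action             
click         6  51
share        13  60
add column n_minus_retries = t['n'] - t['retries']:
        retries   n  n_minus_retries
action                              
click         6  51               45
share        13  60               47
Reading off the mean of column 'n_minus_retries', we get 46.0.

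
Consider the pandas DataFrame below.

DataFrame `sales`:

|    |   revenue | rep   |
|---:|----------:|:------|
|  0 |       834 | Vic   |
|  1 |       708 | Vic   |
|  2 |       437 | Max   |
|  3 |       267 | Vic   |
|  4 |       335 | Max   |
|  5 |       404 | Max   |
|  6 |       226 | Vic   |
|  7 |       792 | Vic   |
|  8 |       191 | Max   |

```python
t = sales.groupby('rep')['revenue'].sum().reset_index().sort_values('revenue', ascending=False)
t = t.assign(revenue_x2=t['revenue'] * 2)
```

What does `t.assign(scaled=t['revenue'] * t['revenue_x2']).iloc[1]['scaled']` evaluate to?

3737378

group by rep, sum of revenue:
rep
Max    1367
Vic    2827
Name: revenue, dtype: int64
reset_index():
   rep  revenue
0  Max     1367
1  Vic     2827
sort by revenue descending:
   rep  revenue
1  Vic     2827
0  Max     1367
add column revenue_x2 = t['revenue'] * 2:
   rep  revenue  revenue_x2
1  Vic     2827        5654
0  Max     1367        2734
add column scaled = t['revenue'] * t['revenue_x2']:
   rep  revenue  revenue_x2    scaled
1  Vic     2827        5654  15983858
0  Max     1367        2734   3737378
Hence 3737378.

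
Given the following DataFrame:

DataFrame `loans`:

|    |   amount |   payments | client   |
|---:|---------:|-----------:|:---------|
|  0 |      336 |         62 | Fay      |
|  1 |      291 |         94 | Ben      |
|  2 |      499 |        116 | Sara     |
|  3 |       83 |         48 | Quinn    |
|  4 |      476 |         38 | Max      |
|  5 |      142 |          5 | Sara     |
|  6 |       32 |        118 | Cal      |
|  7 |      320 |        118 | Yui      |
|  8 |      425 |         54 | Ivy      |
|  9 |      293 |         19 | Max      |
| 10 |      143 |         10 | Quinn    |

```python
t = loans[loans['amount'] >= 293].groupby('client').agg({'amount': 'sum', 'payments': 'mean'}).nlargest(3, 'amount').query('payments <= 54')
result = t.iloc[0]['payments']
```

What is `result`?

filter rows where amount >= 293:
   amount  payments client
0     336        62    Fay
2     499       116   Sara
4     476        38    Max
7     320       118    Yui
8     425        54    Ivy
9     293        19    Max
group by client: sum(amount), mean(payments):
        amount  payments
client                  
Fay        336      62.0
Ivy        425      54.0
Max        769      28.5
Sara       499     116.0
Yui        320     118.0
take 3 rows with largest amount:
        amount  payments
client                  
Max        769      28.5
Sara       499     116.0
Ivy        425      54.0
filter rows where payments <= 54:
        amount  payments
client                  
Max        769      28.5
Ivy        425      54.0
So iloc[0]['payments'] = 28.5.

28.5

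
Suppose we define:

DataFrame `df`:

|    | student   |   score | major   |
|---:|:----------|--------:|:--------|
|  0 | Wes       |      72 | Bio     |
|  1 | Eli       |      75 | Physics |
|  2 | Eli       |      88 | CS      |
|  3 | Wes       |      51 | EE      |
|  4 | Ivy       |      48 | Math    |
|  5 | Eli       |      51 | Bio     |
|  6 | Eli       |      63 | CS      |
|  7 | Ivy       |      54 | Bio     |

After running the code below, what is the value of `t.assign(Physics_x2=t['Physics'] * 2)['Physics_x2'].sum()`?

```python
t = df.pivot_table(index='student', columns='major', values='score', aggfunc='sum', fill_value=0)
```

150

pivot: rows=student, cols=major, sum(score):
major    Bio   CS  EE  Math  Physics
student                             
Eli       51  151   0     0       75
Ivy       54    0   0    48        0
Wes       72    0  51     0        0
add column Physics_x2 = t['Physics'] * 2:
major    Bio   CS  EE  Math  Physics  Physics_x2
student                                         
Eli       51  151   0     0       75         150
Ivy       54    0   0    48        0           0
Wes       72    0  51     0        0           0
sum of column 'Physics_x2' → 150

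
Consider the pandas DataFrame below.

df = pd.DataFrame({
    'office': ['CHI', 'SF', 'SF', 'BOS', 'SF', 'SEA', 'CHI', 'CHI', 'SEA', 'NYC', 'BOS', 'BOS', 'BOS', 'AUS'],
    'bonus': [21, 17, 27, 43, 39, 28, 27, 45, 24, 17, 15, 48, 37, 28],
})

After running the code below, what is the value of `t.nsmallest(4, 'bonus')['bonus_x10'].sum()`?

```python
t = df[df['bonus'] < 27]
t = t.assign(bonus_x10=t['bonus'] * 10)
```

700

filter rows where bonus < 27:
   office  bonus
0     CHI     21
1      SF     17
8     SEA     24
9     NYC     17
10    BOS     15
add column bonus_x10 = t['bonus'] * 10:
   office  bonus  bonus_x10
0     CHI     21        210
1      SF     17        170
8     SEA     24        240
9     NYC     17        170
10    BOS     15        150
take 4 rows with smallest bonus:
   office  bonus  bonus_x10
10    BOS     15        150
1      SF     17        170
9     NYC     17        170
0     CHI     21        210
Hence 700.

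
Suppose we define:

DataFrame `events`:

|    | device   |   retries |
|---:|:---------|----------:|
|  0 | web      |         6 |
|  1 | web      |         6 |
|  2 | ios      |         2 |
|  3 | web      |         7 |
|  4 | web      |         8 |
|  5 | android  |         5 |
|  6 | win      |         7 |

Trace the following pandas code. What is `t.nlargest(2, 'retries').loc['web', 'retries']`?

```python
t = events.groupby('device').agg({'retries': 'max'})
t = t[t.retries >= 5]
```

group by device, max of retries:
         retries
device          
android        5
ios            2
web            8
win            7
filter rows where retries >= 5:
         retries
device          
android        5
web            8
win            7
take 2 rows with largest retries:
        retries
device         
web           8
win           7
Taking the value at row 'web', column 'retries' gives 8.

8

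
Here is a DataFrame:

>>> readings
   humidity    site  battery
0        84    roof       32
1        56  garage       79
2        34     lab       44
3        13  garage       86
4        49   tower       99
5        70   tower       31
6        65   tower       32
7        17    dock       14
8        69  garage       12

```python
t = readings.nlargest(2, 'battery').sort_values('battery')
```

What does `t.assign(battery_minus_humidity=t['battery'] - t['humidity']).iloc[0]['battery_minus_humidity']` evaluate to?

take 2 rows with largest battery:
   humidity    site  battery
4        49   tower       99
3        13  garage       86
sort by battery:
   humidity    site  battery
3        13  garage       86
4        49   tower       99
add column battery_minus_humidity = t['battery'] - t['humidity']:
   humidity    site  battery  battery_minus_humidity
3        13  garage       86                      73
4        49   tower       99                      50
Taking the value at position 0, column 'battery_minus_humidity' gives 73.

73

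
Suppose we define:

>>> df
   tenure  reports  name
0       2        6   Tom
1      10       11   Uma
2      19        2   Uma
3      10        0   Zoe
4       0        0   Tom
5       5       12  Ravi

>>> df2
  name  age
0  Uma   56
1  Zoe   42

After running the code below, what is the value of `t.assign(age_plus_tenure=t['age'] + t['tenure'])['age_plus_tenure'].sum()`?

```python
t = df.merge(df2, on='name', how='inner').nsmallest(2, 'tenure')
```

118

merge on 'name' (how='inner') → 3 rows:
   tenure  reports name  age
0      10       11  Uma   56
1      19        2  Uma   56
2      10        0  Zoe   42
take 2 rows with smallest tenure:
   tenure  reports name  age
0      10       11  Uma   56
2      10        0  Zoe   42
add column age_plus_tenure = t['age'] + t['tenure']:
   tenure  reports name  age  age_plus_tenure
0      10       11  Uma   56               66
2      10        0  Zoe   42               52
Finally, sum of column 'age_plus_tenure' = 118.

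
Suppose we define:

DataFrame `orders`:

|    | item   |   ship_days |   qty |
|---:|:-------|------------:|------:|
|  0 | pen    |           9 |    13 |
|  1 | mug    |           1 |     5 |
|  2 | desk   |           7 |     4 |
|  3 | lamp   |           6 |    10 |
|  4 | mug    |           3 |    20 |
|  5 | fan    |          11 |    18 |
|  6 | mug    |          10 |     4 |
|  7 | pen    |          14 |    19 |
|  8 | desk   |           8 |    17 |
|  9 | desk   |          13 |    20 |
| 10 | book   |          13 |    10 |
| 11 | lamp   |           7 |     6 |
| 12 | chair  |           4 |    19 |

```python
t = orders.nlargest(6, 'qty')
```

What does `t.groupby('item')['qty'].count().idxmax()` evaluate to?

desk

take 6 rows with largest qty:
     item  ship_days  qty
4     mug          3   20
9    desk         13   20
7     pen         14   19
12  chair          4   19
5     fan         11   18
8    desk          8   17
group by item, count of qty:
item
chair    1
desk     2
fan      1
mug      1
pen      1
Name: qty, dtype: int64
Taking the label with the largest value gives desk.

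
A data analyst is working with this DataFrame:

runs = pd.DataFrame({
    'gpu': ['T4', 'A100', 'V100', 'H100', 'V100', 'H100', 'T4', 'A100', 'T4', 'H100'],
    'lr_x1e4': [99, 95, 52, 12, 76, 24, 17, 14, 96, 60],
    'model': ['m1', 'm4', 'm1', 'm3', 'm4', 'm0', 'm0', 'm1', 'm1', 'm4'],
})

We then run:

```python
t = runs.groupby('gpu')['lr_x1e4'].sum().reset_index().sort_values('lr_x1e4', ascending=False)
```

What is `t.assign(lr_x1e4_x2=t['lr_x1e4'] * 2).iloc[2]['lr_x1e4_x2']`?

group by gpu, sum of lr_x1e4:
gpu
A100    109
H100     96
T4      212
V100    128
Name: lr_x1e4, dtype: int64
reset_index():
    gpu  lr_x1e4
0  A100      109
1  H100       96
2    T4      212
3  V100      128
sort by lr_x1e4 descending:
    gpu  lr_x1e4
2    T4      212
3  V100      128
0  A100      109
1  H100       96
add column lr_x1e4_x2 = t['lr_x1e4'] * 2:
    gpu  lr_x1e4  lr_x1e4_x2
2    T4      212         424
3  V100      128         256
0  A100      109         218
1  H100       96         192
Reading off the value at position 2, column 'lr_x1e4_x2', we get 218.

218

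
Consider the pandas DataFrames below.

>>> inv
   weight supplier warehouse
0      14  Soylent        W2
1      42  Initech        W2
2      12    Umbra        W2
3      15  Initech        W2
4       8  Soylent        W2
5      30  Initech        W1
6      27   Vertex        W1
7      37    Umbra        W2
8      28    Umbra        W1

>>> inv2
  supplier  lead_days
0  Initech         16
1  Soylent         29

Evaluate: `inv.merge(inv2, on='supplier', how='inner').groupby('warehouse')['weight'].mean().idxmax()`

W1

merge on 'supplier' (how='inner') → 5 rows:
   weight supplier warehouse  lead_days
0      14  Soylent        W2         29
1      42  Initech        W2         16
2      15  Initech        W2         16
3       8  Soylent        W2         29
4      30  Initech        W1         16
group by warehouse, mean of weight:
warehouse
W1    30.00
W2    19.75
Name: weight, dtype: float64
Then the label with the largest value: W1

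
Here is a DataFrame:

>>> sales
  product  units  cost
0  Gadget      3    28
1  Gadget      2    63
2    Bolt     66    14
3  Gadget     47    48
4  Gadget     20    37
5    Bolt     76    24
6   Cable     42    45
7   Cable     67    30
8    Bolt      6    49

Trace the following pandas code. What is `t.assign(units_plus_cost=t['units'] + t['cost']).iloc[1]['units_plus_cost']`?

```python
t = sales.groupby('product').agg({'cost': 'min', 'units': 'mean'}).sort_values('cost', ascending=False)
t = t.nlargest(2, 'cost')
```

46.0

group by product: min(cost), mean(units):
         cost      units
product                 
Bolt       14  49.333333
Cable      30  54.500000
Gadget     28  18.000000
sort by cost descending:
         cost      units
product                 
Cable      30  54.500000
Gadget     28  18.000000
Bolt       14  49.333333
take 2 rows with largest cost:
         cost  units
product             
Cable      30   54.5
Gadget     28   18.0
add column units_plus_cost = t['units'] + t['cost']:
         cost  units  units_plus_cost
product                              
Cable      30   54.5             84.5
Gadget     28   18.0             46.0
Reading off the value at position 1, column 'units_plus_cost', we get 46.0.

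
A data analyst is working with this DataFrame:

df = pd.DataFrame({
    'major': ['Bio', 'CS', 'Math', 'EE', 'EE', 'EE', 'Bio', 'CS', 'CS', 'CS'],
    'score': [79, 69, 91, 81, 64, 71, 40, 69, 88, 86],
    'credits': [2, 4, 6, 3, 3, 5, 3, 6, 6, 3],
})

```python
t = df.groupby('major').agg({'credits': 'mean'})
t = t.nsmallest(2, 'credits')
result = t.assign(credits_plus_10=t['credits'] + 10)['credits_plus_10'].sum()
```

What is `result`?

group by major, mean of credits:
        credits
major          
Bio    2.500000
CS     4.750000
EE     3.666667
Math   6.000000
take 2 rows with smallest credits:
        credits
major          
Bio    2.500000
EE     3.666667
add column credits_plus_10 = t['credits'] + 10:
        credits  credits_plus_10
major                           
Bio    2.500000        12.500000
EE     3.666667        13.666667
Finally, sum of column 'credits_plus_10' = 26.1666666667.

26.1666666667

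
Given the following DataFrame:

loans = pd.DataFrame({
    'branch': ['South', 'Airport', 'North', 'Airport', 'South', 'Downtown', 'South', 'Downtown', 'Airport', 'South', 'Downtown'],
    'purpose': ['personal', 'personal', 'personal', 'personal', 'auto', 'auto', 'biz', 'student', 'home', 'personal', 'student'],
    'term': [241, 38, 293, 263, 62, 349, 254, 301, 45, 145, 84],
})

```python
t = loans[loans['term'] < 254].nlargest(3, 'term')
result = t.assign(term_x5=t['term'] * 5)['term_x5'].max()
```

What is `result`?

1205

filter rows where term < 254:
      branch   purpose  term
0      South  personal   241
1    Airport  personal    38
4      South      auto    62
8    Airport      home    45
9      South  personal   145
10  Downtown   student    84
take 3 rows with largest term:
      branch   purpose  term
0      South  personal   241
9      South  personal   145
10  Downtown   student    84
add column term_x5 = t['term'] * 5:
      branch   purpose  term  term_x5
0      South  personal   241     1205
9      South  personal   145      725
10  Downtown   student    84      420
Then the max of column 'term_x5': 1205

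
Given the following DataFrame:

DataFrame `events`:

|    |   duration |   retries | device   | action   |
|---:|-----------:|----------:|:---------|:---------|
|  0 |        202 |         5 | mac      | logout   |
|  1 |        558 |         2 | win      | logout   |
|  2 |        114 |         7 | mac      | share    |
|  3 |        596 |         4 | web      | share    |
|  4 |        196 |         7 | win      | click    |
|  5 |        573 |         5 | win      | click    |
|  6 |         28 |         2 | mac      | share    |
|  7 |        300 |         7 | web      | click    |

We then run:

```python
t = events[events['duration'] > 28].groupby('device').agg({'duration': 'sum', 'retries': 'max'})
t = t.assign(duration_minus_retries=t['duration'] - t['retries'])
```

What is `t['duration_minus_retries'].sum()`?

filter rows where duration > 28:
   duration  retries device  action
0       202        5    mac  logout
1       558        2    win  logout
2       114        7    mac   share
3       596        4    web   share
4       196        7    win   click
5       573        5    win   click
7       300        7    web   click
group by device: sum(duration), max(retries):
        duration  retries
device                   
mac          316        7
web          896        7
win         1327        7
add column duration_minus_retries = t['duration'] - t['retries']:
        duration  retries  duration_minus_retries
device                                           
mac          316        7                     309
web          896        7                     889
win         1327        7                    1320
sum of column 'duration_minus_retries' → 2518

2518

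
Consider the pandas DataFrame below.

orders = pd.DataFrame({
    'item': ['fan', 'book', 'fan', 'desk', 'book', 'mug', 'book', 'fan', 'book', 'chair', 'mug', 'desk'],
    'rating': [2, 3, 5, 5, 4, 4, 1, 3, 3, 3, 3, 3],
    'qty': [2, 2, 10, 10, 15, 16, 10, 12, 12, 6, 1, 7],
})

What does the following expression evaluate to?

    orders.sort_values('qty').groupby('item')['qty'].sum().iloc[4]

sort by qty:
     item  rating  qty
10    mug       3    1
0     fan       2    2
1    book       3    2
9   chair       3    6
11   desk       3    7
2     fan       5   10
3    desk       5   10
6    book       1   10
7     fan       3   12
8    book       3   12
4    book       4   15
5     mug       4   16
group by item, sum of qty:
item
book     39
chair     6
desk     17
fan      24
mug      17
Name: qty, dtype: int64

17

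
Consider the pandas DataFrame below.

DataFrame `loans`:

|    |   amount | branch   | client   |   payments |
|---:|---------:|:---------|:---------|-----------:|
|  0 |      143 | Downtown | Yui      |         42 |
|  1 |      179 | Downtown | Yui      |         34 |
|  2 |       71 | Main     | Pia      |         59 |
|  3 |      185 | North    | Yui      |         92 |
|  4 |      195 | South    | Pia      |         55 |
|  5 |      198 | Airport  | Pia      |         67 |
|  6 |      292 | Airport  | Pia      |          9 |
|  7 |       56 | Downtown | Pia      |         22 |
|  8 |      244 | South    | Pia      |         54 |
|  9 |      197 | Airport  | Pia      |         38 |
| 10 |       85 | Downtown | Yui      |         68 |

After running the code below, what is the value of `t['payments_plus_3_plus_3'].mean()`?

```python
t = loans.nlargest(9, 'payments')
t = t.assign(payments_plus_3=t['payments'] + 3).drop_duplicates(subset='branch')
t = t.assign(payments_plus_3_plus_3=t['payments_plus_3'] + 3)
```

take 9 rows with largest payments:
    amount    branch client  payments
3      185     North    Yui        92
10      85  Downtown    Yui        68
5      198   Airport    Pia        67
2       71      Main    Pia        59
4      195     South    Pia        55
8      244     South    Pia        54
0      143  Downtown    Yui        42
9      197   Airport    Pia        38
1      179  Downtown    Yui        34
add column payments_plus_3 = t['payments'] + 3:
    amount    branch client  payments  payments_plus_3
3      185     North    Yui        92               95
10      85  Downtown    Yui        68               71
5      198   Airport    Pia        67               70
2       71      Main    Pia        59               62
4      195     South    Pia        55               58
8      244     South    Pia        54               57
0      143  Downtown    Yui        42               45
9      197   Airport    Pia        38               41
1      179  Downtown    Yui        34               37
drop duplicate branch (keep=first):
    amount    branch client  payments  payments_plus_3
3      185     North    Yui        92               95
10      85  Downtown    Yui        68               71
5      198   Airport    Pia        67               70
2       71      Main    Pia        59               62
4      195     South    Pia        55               58
add column payments_plus_3_plus_3 = t['payments_plus_3'] + 3:
    amount    branch client  payments  payments_plus_3  payments_plus_3_plus_3
3      185     North    Yui        92               95                      98
10      85  Downtown    Yui        68               71                      74
5      198   Airport    Pia        67               70                      73
2       71      Main    Pia        59               62                      65
4      195     South    Pia        55               58                      61

74.2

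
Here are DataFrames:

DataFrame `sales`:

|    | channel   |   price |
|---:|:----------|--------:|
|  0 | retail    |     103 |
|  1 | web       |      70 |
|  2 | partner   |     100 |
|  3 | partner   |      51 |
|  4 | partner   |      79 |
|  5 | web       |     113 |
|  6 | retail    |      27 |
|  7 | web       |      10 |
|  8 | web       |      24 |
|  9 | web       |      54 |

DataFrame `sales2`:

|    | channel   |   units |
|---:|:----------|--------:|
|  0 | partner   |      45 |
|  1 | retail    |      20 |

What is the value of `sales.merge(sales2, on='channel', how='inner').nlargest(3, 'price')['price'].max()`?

merge on 'channel' (how='inner') → 5 rows:
   channel  price  units
0   retail    103     20
1  partner    100     45
2  partner     51     45
3  partner     79     45
4   retail     27     20
take 3 rows with largest price:
   channel  price  units
0   retail    103     20
1  partner    100     45
3  partner     79     45
Finally, max of column 'price' = 103.

103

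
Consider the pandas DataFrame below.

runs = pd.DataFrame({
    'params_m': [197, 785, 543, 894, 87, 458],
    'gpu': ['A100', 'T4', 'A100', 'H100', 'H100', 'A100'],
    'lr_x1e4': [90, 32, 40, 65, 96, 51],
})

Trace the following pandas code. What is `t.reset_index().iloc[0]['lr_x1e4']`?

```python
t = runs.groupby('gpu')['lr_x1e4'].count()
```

group by gpu, count of lr_x1e4:
gpu
A100    3
H100    2
T4      1
Name: lr_x1e4, dtype: int64
reset_index():
    gpu  lr_x1e4
0  A100        3
1  H100        2
2    T4        1
value at position 0, column 'lr_x1e4' → 3

3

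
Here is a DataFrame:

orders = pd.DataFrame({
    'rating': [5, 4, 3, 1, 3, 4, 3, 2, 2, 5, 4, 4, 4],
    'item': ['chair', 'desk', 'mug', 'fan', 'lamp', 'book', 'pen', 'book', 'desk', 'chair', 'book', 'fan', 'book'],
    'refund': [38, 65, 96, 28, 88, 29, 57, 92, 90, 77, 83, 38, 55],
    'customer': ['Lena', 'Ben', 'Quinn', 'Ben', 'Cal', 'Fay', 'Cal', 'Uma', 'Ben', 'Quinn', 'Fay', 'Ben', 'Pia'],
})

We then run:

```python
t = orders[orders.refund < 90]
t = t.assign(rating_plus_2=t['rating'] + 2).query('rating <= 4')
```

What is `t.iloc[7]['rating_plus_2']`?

6

filter rows where refund < 90:
    rating   item  refund customer
0        5  chair      38     Lena
1        4   desk      65      Ben
3        1    fan      28      Ben
4        3   lamp      88      Cal
5        4   book      29      Fay
6        3    pen      57      Cal
9        5  chair      77    Quinn
10       4   book      83      Fay
11       4    fan      38      Ben
12       4   book      55      Pia
add column rating_plus_2 = t['rating'] + 2:
    rating   item  refund customer  rating_plus_2
0        5  chair      38     Lena              7
1        4   desk      65      Ben              6
3        1    fan      28      Ben              3
4        3   lamp      88      Cal              5
5        4   book      29      Fay              6
6        3    pen      57      Cal              5
9        5  chair      77    Quinn              7
10       4   book      83      Fay              6
11       4    fan      38      Ben              6
12       4   book      55      Pia              6
filter rows where rating <= 4:
    rating  item  refund customer  rating_plus_2
1        4  desk      65      Ben              6
3        1   fan      28      Ben              3
4        3  lamp      88      Cal              5
5        4  book      29      Fay              6
6        3   pen      57      Cal              5
10       4  book      83      Fay              6
11       4   fan      38      Ben              6
12       4  book      55      Pia              6
Reading off the value at position 7, column 'rating_plus_2', we get 6.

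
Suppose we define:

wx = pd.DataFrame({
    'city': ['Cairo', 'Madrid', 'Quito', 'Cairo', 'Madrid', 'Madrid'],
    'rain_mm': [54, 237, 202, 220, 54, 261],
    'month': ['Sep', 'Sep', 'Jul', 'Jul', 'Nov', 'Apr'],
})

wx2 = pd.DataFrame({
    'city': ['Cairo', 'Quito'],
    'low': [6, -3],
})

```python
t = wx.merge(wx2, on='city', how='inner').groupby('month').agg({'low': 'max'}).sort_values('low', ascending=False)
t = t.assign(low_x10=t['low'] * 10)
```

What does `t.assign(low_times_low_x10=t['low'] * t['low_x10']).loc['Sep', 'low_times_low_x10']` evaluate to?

merge on 'city' (how='inner') → 3 rows:
    city  rain_mm month  low
0  Cairo       54   Sep    6
1  Quito      202   Jul   -3
2  Cairo      220   Jul    6
group by month, max of low:
       low
month     
Jul      6
Sep      6
sort by low descending:
       low
month     
Jul      6
Sep      6
add column low_x10 = t['low'] * 10:
       low  low_x10
month              
Jul      6       60
Sep      6       60
add column low_times_low_x10 = t['low'] * t['low_x10']:
       low  low_x10  low_times_low_x10
month                                 
Jul      6       60                360
Sep      6       60                360
Finally, value at row 'Sep', column 'low_times_low_x10' = 360.

360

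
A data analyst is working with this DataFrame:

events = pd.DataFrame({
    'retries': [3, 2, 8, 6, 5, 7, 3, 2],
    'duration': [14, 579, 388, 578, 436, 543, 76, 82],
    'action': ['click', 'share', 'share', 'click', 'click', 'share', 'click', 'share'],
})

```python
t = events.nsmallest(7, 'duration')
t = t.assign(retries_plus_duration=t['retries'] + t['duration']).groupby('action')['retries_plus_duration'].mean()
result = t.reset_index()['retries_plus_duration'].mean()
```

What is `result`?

take 7 rows with smallest duration:
   retries  duration action
0        3        14  click
6        3        76  click
7        2        82  share
2        8       388  share
4        5       436  click
5        7       543  share
3        6       578  click
add column retries_plus_duration = t['retries'] + t['duration']:
   retries  duration action  retries_plus_duration
0        3        14  click                     17
6        3        76  click                     79
7        2        82  share                     84
2        8       388  share                    396
4        5       436  click                    441
5        7       543  share                    550
3        6       578  click                    584
group by action, mean of retries_plus_duration:
action
click    280.250000
share    343.333333
Name: retries_plus_duration, dtype: float64
reset_index():
  action  retries_plus_duration
0  click             280.250000
1  share             343.333333
So mean() = 311.791666667.

311.791666667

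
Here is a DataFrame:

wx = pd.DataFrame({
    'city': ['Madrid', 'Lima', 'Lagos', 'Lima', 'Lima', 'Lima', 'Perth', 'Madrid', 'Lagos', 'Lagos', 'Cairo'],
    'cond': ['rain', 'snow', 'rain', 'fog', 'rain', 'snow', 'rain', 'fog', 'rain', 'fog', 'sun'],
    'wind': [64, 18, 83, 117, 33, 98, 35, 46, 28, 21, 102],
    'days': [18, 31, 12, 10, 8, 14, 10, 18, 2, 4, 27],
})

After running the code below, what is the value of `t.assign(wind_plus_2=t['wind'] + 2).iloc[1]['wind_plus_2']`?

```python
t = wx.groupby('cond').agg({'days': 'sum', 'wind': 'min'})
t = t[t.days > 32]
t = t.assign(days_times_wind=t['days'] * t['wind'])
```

20

group by cond: sum(days), min(wind):
      days  wind
cond            
fog     32    21
rain    50    28
snow    45    18
sun     27   102
filter rows where days > 32:
      days  wind
cond            
rain    50    28
snow    45    18
add column days_times_wind = t['days'] * t['wind']:
      days  wind  days_times_wind
cond                             
rain    50    28             1400
snow    45    18              810
add column wind_plus_2 = t['wind'] + 2:
      days  wind  days_times_wind  wind_plus_2
cond                                          
rain    50    28             1400           30
snow    45    18              810           20
The value at position 1, column 'wind_plus_2' is 20.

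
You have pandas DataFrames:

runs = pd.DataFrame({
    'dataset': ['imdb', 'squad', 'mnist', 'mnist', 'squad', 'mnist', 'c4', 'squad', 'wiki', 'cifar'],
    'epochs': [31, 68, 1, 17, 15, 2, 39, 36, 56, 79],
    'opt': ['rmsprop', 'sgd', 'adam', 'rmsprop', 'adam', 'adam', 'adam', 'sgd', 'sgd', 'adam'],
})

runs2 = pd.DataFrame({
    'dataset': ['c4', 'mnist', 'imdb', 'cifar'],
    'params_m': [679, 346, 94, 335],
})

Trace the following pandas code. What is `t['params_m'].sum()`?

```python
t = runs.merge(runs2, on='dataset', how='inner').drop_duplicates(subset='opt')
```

440

merge on 'dataset' (how='inner') → 6 rows:
  dataset  epochs      opt  params_m
0    imdb      31  rmsprop        94
1   mnist       1     adam       346
2   mnist      17  rmsprop       346
3   mnist       2     adam       346
4      c4      39     adam       679
5   cifar      79     adam       335
drop duplicate opt (keep=first):
  dataset  epochs      opt  params_m
0    imdb      31  rmsprop        94
1   mnist       1     adam       346
Hence 440.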